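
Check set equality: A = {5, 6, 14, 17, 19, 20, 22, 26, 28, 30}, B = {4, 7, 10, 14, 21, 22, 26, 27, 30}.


Two sets are equal iff they have exactly the same elements.
A = {5, 6, 14, 17, 19, 20, 22, 26, 28, 30}
B = {4, 7, 10, 14, 21, 22, 26, 27, 30}
Differences: {4, 5, 6, 7, 10, 17, 19, 20, 21, 27, 28}
A ≠ B

No, A ≠ B


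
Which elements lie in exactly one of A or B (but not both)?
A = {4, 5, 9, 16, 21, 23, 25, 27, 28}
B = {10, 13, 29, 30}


A △ B = (A \ B) ∪ (B \ A) = elements in exactly one of A or B
A \ B = {4, 5, 9, 16, 21, 23, 25, 27, 28}
B \ A = {10, 13, 29, 30}
A △ B = {4, 5, 9, 10, 13, 16, 21, 23, 25, 27, 28, 29, 30}

A △ B = {4, 5, 9, 10, 13, 16, 21, 23, 25, 27, 28, 29, 30}


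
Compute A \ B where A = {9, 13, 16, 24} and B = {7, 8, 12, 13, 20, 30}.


A \ B = elements in A but not in B
A = {9, 13, 16, 24}
B = {7, 8, 12, 13, 20, 30}
Remove from A any elements in B
A \ B = {9, 16, 24}

A \ B = {9, 16, 24}


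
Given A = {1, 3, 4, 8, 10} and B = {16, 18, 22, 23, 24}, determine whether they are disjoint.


Disjoint means A ∩ B = ∅.
A ∩ B = ∅
A ∩ B = ∅, so A and B are disjoint.

Yes, A and B are disjoint


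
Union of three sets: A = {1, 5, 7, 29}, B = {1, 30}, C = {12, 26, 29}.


A ∪ B = {1, 5, 7, 29, 30}
(A ∪ B) ∪ C = {1, 5, 7, 12, 26, 29, 30}

A ∪ B ∪ C = {1, 5, 7, 12, 26, 29, 30}


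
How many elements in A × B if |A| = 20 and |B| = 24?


|A × B| = |A| × |B|
= 20 × 24
= 480

|A × B| = 480


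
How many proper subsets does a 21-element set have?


Total subsets = 2^n = 2^21 = 2097152
Proper subsets exclude the set itself: 2^n - 1
= 2097152 - 1
= 2097151

Number of proper subsets = 2097151


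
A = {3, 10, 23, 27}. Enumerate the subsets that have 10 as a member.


A subset of A contains 10 iff the remaining 3 elements form any subset of A \ {10}.
Count: 2^(n-1) = 2^3 = 8
Subsets containing 10: {10}, {3, 10}, {10, 23}, {10, 27}, {3, 10, 23}, {3, 10, 27}, {10, 23, 27}, {3, 10, 23, 27}

Subsets containing 10 (8 total): {10}, {3, 10}, {10, 23}, {10, 27}, {3, 10, 23}, {3, 10, 27}, {10, 23, 27}, {3, 10, 23, 27}


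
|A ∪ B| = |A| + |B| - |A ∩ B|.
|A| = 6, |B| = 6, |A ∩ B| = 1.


|A ∪ B| = |A| + |B| - |A ∩ B|
= 6 + 6 - 1
= 11

|A ∪ B| = 11


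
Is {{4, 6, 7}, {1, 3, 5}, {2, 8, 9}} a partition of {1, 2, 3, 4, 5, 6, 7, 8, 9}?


A partition requires: (1) non-empty parts, (2) pairwise disjoint, (3) union = U
Parts: {4, 6, 7}, {1, 3, 5}, {2, 8, 9}
Union of parts: {1, 2, 3, 4, 5, 6, 7, 8, 9}
U = {1, 2, 3, 4, 5, 6, 7, 8, 9}
All non-empty? True
Pairwise disjoint? True
Covers U? True

Yes, valid partition


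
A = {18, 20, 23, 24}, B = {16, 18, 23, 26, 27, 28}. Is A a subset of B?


A ⊆ B means every element of A is in B.
Elements in A not in B: {20, 24}
So A ⊄ B.

No, A ⊄ B


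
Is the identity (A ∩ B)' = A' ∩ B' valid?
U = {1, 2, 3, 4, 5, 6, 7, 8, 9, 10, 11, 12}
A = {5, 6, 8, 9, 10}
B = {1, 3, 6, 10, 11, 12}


LHS: A ∩ B = {6, 10}
(A ∩ B)' = U \ (A ∩ B) = {1, 2, 3, 4, 5, 7, 8, 9, 11, 12}
A' = {1, 2, 3, 4, 7, 11, 12}, B' = {2, 4, 5, 7, 8, 9}
Claimed RHS: A' ∩ B' = {2, 4, 7}
Identity is INVALID: LHS = {1, 2, 3, 4, 5, 7, 8, 9, 11, 12} but the RHS claimed here equals {2, 4, 7}. The correct form is (A ∩ B)' = A' ∪ B'.

Identity is invalid: (A ∩ B)' = {1, 2, 3, 4, 5, 7, 8, 9, 11, 12} but A' ∩ B' = {2, 4, 7}. The correct De Morgan law is (A ∩ B)' = A' ∪ B'.


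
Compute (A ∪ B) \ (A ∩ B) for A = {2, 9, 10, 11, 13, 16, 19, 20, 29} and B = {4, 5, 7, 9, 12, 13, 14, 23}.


A △ B = (A \ B) ∪ (B \ A) = elements in exactly one of A or B
A \ B = {2, 10, 11, 16, 19, 20, 29}
B \ A = {4, 5, 7, 12, 14, 23}
A △ B = {2, 4, 5, 7, 10, 11, 12, 14, 16, 19, 20, 23, 29}

A △ B = {2, 4, 5, 7, 10, 11, 12, 14, 16, 19, 20, 23, 29}


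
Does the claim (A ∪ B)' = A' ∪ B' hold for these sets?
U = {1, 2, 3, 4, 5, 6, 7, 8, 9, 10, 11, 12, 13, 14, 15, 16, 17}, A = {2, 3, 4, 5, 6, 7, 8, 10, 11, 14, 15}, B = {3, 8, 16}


LHS: A ∪ B = {2, 3, 4, 5, 6, 7, 8, 10, 11, 14, 15, 16}
(A ∪ B)' = U \ (A ∪ B) = {1, 9, 12, 13, 17}
A' = {1, 9, 12, 13, 16, 17}, B' = {1, 2, 4, 5, 6, 7, 9, 10, 11, 12, 13, 14, 15, 17}
Claimed RHS: A' ∪ B' = {1, 2, 4, 5, 6, 7, 9, 10, 11, 12, 13, 14, 15, 16, 17}
Identity is INVALID: LHS = {1, 9, 12, 13, 17} but the RHS claimed here equals {1, 2, 4, 5, 6, 7, 9, 10, 11, 12, 13, 14, 15, 16, 17}. The correct form is (A ∪ B)' = A' ∩ B'.

Identity is invalid: (A ∪ B)' = {1, 9, 12, 13, 17} but A' ∪ B' = {1, 2, 4, 5, 6, 7, 9, 10, 11, 12, 13, 14, 15, 16, 17}. The correct De Morgan law is (A ∪ B)' = A' ∩ B'.


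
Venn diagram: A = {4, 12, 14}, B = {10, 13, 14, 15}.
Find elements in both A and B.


A = {4, 12, 14}
B = {10, 13, 14, 15}
Region: in both A and B
Elements: {14}

Elements in both A and B: {14}


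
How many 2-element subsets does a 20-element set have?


C(n,k) = n! / (k!(n-k)!)
C(20,2) = 20! / (2!18!)
= 190

C(20,2) = 190


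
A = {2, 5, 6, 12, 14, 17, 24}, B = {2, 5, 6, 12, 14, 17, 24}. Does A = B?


Two sets are equal iff they have exactly the same elements.
A = {2, 5, 6, 12, 14, 17, 24}
B = {2, 5, 6, 12, 14, 17, 24}
Same elements → A = B

Yes, A = B


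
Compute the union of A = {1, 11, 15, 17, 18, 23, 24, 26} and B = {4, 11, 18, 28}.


A ∪ B = all elements in A or B (or both)
A = {1, 11, 15, 17, 18, 23, 24, 26}
B = {4, 11, 18, 28}
A ∪ B = {1, 4, 11, 15, 17, 18, 23, 24, 26, 28}

A ∪ B = {1, 4, 11, 15, 17, 18, 23, 24, 26, 28}


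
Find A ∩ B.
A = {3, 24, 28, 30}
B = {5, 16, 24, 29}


A ∩ B = elements in both A and B
A = {3, 24, 28, 30}
B = {5, 16, 24, 29}
A ∩ B = {24}

A ∩ B = {24}


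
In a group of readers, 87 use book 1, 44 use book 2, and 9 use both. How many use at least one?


|A ∪ B| = |A| + |B| - |A ∩ B|
= 87 + 44 - 9
= 122

|A ∪ B| = 122


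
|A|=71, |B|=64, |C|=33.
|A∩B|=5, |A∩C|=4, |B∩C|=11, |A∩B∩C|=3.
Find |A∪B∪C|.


|A∪B∪C| = |A|+|B|+|C| - |A∩B|-|A∩C|-|B∩C| + |A∩B∩C|
= 71+64+33 - 5-4-11 + 3
= 168 - 20 + 3
= 151

|A ∪ B ∪ C| = 151


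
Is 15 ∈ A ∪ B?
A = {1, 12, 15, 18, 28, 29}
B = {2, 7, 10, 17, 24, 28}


A = {1, 12, 15, 18, 28, 29}, B = {2, 7, 10, 17, 24, 28}
A ∪ B = all elements in A or B
A ∪ B = {1, 2, 7, 10, 12, 15, 17, 18, 24, 28, 29}
Checking if 15 ∈ A ∪ B
15 is in A ∪ B → True

15 ∈ A ∪ B


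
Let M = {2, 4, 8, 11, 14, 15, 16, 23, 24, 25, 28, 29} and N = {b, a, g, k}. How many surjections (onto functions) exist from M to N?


n = |M| = 12, k = |N| = 4. Surjections via inclusion-exclusion:
S(n,k) = Σ(-1)^i × C(k,i) × (k-i)^n, i=0 to k
i=0: (-1)^0×C(4,0)×4^12 = 16777216
i=1: (-1)^1×C(4,1)×3^12 = -2125764
i=2: (-1)^2×C(4,2)×2^12 = 24576
i=3: (-1)^3×C(4,3)×1^12 = -4
i=4: (-1)^4×C(4,4)×0^12 = 0
Total = 14676024

Number of surjections = 14676024


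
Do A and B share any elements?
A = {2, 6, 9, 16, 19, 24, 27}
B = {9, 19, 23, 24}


Disjoint means A ∩ B = ∅.
A ∩ B = {9, 19, 24}
A ∩ B ≠ ∅, so A and B are NOT disjoint.

Yes — A and B share the element(s) of A ∩ B = {9, 19, 24}, so they are not disjoint


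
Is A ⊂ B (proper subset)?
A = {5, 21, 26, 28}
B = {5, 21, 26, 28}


A ⊂ B requires: A ⊆ B AND A ≠ B.
A ⊆ B? Yes
A = B? Yes
A = B, so A is not a PROPER subset.

No, A is not a proper subset of B


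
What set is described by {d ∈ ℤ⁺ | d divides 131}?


Checking each candidate:
Condition: positive divisors of 131
Result = {1, 131}

{1, 131}


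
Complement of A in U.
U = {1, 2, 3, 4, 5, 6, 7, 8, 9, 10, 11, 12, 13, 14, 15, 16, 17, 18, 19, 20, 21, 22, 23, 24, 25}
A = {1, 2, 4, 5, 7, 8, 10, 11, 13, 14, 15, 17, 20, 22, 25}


Aᶜ = U \ A = elements in U but not in A
U = {1, 2, 3, 4, 5, 6, 7, 8, 9, 10, 11, 12, 13, 14, 15, 16, 17, 18, 19, 20, 21, 22, 23, 24, 25}
A = {1, 2, 4, 5, 7, 8, 10, 11, 13, 14, 15, 17, 20, 22, 25}
Aᶜ = {3, 6, 9, 12, 16, 18, 19, 21, 23, 24}

Aᶜ = {3, 6, 9, 12, 16, 18, 19, 21, 23, 24}


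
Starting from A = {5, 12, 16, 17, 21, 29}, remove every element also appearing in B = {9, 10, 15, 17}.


A \ B = elements in A but not in B
A = {5, 12, 16, 17, 21, 29}
B = {9, 10, 15, 17}
Remove from A any elements in B
A \ B = {5, 12, 16, 21, 29}

A \ B = {5, 12, 16, 21, 29}


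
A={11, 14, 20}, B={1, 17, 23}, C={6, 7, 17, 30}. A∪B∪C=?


A ∪ B = {1, 11, 14, 17, 20, 23}
(A ∪ B) ∪ C = {1, 6, 7, 11, 14, 17, 20, 23, 30}

A ∪ B ∪ C = {1, 6, 7, 11, 14, 17, 20, 23, 30}


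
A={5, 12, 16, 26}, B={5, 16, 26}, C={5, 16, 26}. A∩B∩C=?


A ∩ B = {5, 16, 26}
(A ∩ B) ∩ C = {5, 16, 26}

A ∩ B ∩ C = {5, 16, 26}


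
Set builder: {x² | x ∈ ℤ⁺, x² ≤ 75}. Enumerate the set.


Checking each candidate:
Condition: positive perfect squares ≤ 75
Result = {1, 4, 9, 16, 25, 36, 49, 64}

{1, 4, 9, 16, 25, 36, 49, 64}


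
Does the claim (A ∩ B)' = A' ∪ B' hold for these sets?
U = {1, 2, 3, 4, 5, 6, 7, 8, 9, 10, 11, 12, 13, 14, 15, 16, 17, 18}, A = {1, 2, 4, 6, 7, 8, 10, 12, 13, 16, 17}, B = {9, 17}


LHS: A ∩ B = {17}
(A ∩ B)' = U \ (A ∩ B) = {1, 2, 3, 4, 5, 6, 7, 8, 9, 10, 11, 12, 13, 14, 15, 16, 18}
A' = {3, 5, 9, 11, 14, 15, 18}, B' = {1, 2, 3, 4, 5, 6, 7, 8, 10, 11, 12, 13, 14, 15, 16, 18}
Claimed RHS: A' ∪ B' = {1, 2, 3, 4, 5, 6, 7, 8, 9, 10, 11, 12, 13, 14, 15, 16, 18}
Identity is VALID: LHS = RHS = {1, 2, 3, 4, 5, 6, 7, 8, 9, 10, 11, 12, 13, 14, 15, 16, 18} ✓

Identity is valid. (A ∩ B)' = A' ∪ B' = {1, 2, 3, 4, 5, 6, 7, 8, 9, 10, 11, 12, 13, 14, 15, 16, 18}


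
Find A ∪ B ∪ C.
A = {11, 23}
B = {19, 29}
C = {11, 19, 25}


A ∪ B = {11, 19, 23, 29}
(A ∪ B) ∪ C = {11, 19, 23, 25, 29}

A ∪ B ∪ C = {11, 19, 23, 25, 29}


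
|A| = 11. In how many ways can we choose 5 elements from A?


C(n,k) = n! / (k!(n-k)!)
C(11,5) = 11! / (5!6!)
= 462

C(11,5) = 462


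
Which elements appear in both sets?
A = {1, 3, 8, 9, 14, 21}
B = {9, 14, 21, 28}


A ∩ B = elements in both A and B
A = {1, 3, 8, 9, 14, 21}
B = {9, 14, 21, 28}
A ∩ B = {9, 14, 21}

A ∩ B = {9, 14, 21}


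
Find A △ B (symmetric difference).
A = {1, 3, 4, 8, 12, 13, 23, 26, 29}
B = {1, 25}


A △ B = (A \ B) ∪ (B \ A) = elements in exactly one of A or B
A \ B = {3, 4, 8, 12, 13, 23, 26, 29}
B \ A = {25}
A △ B = {3, 4, 8, 12, 13, 23, 25, 26, 29}

A △ B = {3, 4, 8, 12, 13, 23, 25, 26, 29}


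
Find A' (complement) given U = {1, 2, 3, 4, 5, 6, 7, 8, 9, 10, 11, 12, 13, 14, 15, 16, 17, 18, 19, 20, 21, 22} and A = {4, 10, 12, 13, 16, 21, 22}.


Aᶜ = U \ A = elements in U but not in A
U = {1, 2, 3, 4, 5, 6, 7, 8, 9, 10, 11, 12, 13, 14, 15, 16, 17, 18, 19, 20, 21, 22}
A = {4, 10, 12, 13, 16, 21, 22}
Aᶜ = {1, 2, 3, 5, 6, 7, 8, 9, 11, 14, 15, 17, 18, 19, 20}

Aᶜ = {1, 2, 3, 5, 6, 7, 8, 9, 11, 14, 15, 17, 18, 19, 20}


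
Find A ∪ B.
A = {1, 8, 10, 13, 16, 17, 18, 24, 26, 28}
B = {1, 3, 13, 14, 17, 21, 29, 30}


A ∪ B = all elements in A or B (or both)
A = {1, 8, 10, 13, 16, 17, 18, 24, 26, 28}
B = {1, 3, 13, 14, 17, 21, 29, 30}
A ∪ B = {1, 3, 8, 10, 13, 14, 16, 17, 18, 21, 24, 26, 28, 29, 30}

A ∪ B = {1, 3, 8, 10, 13, 14, 16, 17, 18, 21, 24, 26, 28, 29, 30}


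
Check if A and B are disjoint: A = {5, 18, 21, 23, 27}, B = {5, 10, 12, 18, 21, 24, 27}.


Disjoint means A ∩ B = ∅.
A ∩ B = {5, 18, 21, 27}
A ∩ B ≠ ∅, so A and B are NOT disjoint.

No, A and B are not disjoint (A ∩ B = {5, 18, 21, 27})


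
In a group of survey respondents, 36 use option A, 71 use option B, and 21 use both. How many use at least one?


|A ∪ B| = |A| + |B| - |A ∩ B|
= 36 + 71 - 21
= 86

|A ∪ B| = 86


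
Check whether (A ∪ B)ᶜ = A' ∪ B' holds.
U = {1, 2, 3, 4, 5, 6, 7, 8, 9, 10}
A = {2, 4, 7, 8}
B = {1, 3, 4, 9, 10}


LHS: A ∪ B = {1, 2, 3, 4, 7, 8, 9, 10}
(A ∪ B)' = U \ (A ∪ B) = {5, 6}
A' = {1, 3, 5, 6, 9, 10}, B' = {2, 5, 6, 7, 8}
Claimed RHS: A' ∪ B' = {1, 2, 3, 5, 6, 7, 8, 9, 10}
Identity is INVALID: LHS = {5, 6} but the RHS claimed here equals {1, 2, 3, 5, 6, 7, 8, 9, 10}. The correct form is (A ∪ B)' = A' ∩ B'.

Identity is invalid: (A ∪ B)' = {5, 6} but A' ∪ B' = {1, 2, 3, 5, 6, 7, 8, 9, 10}. The correct De Morgan law is (A ∪ B)' = A' ∩ B'.


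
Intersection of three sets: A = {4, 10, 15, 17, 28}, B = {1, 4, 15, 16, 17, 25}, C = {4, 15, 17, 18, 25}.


A ∩ B = {4, 15, 17}
(A ∩ B) ∩ C = {4, 15, 17}

A ∩ B ∩ C = {4, 15, 17}


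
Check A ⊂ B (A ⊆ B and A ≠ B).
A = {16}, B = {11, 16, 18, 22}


A ⊂ B requires: A ⊆ B AND A ≠ B.
A ⊆ B? Yes
A = B? No
A ⊂ B: Yes (A is a proper subset of B)

Yes, A ⊂ B


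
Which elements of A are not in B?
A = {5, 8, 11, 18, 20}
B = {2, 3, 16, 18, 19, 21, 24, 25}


A \ B = elements in A but not in B
A = {5, 8, 11, 18, 20}
B = {2, 3, 16, 18, 19, 21, 24, 25}
Remove from A any elements in B
A \ B = {5, 8, 11, 20}

A \ B = {5, 8, 11, 20}


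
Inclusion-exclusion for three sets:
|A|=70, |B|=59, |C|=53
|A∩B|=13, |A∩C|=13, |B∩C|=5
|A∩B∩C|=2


|A∪B∪C| = |A|+|B|+|C| - |A∩B|-|A∩C|-|B∩C| + |A∩B∩C|
= 70+59+53 - 13-13-5 + 2
= 182 - 31 + 2
= 153

|A ∪ B ∪ C| = 153


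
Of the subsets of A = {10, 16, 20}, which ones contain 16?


A subset of A contains 16 iff the remaining 2 elements form any subset of A \ {16}.
Count: 2^(n-1) = 2^2 = 4
Subsets containing 16: {16}, {10, 16}, {16, 20}, {10, 16, 20}

Subsets containing 16 (4 total): {16}, {10, 16}, {16, 20}, {10, 16, 20}


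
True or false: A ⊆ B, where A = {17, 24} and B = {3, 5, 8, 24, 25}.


A ⊆ B means every element of A is in B.
Elements in A not in B: {17}
So A ⊄ B.

No, A ⊄ B


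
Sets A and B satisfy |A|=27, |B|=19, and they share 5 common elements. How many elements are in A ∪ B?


|A ∪ B| = |A| + |B| - |A ∩ B|
= 27 + 19 - 5
= 41

|A ∪ B| = 41


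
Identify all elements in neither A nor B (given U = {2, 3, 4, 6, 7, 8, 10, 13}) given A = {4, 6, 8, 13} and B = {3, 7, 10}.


A = {4, 6, 8, 13}
B = {3, 7, 10}
Region: in neither A nor B (given U = {2, 3, 4, 6, 7, 8, 10, 13})
Elements: {2}

Elements in neither A nor B (given U = {2, 3, 4, 6, 7, 8, 10, 13}): {2}


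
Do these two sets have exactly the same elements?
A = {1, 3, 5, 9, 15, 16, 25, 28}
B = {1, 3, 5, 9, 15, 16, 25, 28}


Two sets are equal iff they have exactly the same elements.
A = {1, 3, 5, 9, 15, 16, 25, 28}
B = {1, 3, 5, 9, 15, 16, 25, 28}
Same elements → A = B

Yes, A = B


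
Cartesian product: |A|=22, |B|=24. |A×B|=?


|A × B| = |A| × |B|
= 22 × 24
= 528

|A × B| = 528


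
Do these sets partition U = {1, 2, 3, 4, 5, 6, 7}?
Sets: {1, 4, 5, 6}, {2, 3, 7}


A partition requires: (1) non-empty parts, (2) pairwise disjoint, (3) union = U
Parts: {1, 4, 5, 6}, {2, 3, 7}
Union of parts: {1, 2, 3, 4, 5, 6, 7}
U = {1, 2, 3, 4, 5, 6, 7}
All non-empty? True
Pairwise disjoint? True
Covers U? True

Yes, valid partition


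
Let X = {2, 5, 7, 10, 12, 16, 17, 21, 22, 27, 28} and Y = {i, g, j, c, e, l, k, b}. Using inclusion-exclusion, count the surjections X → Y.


n = |X| = 11, k = |Y| = 8. Surjections via inclusion-exclusion:
S(n,k) = Σ(-1)^i × C(k,i) × (k-i)^n, i=0 to k
i=0: (-1)^0×C(8,0)×8^11 = 8589934592
i=1: (-1)^1×C(8,1)×7^11 = -15818613944
i=2: (-1)^2×C(8,2)×6^11 = 10158317568
i=3: (-1)^3×C(8,3)×5^11 = -2734375000
i=4: (-1)^4×C(8,4)×4^11 = 293601280
i=5: (-1)^5×C(8,5)×3^11 = -9920232
i=6: (-1)^6×C(8,6)×2^11 = 57344
i=7: (-1)^7×C(8,7)×1^11 = -8
i=8: (-1)^8×C(8,8)×0^11 = 0
Total = 479001600

Number of surjections = 479001600


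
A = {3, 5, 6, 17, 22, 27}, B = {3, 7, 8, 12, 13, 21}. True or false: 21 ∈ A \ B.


A = {3, 5, 6, 17, 22, 27}, B = {3, 7, 8, 12, 13, 21}
A \ B = elements in A but not in B
A \ B = {5, 6, 17, 22, 27}
Checking if 21 ∈ A \ B
21 is not in A \ B → False

21 ∉ A \ B


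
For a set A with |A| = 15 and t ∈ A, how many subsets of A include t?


Subsets of A containing t correspond to subsets of A \ {t}, which has 14 elements.
Count = 2^(n-1) = 2^14
= 16384

Number of subsets containing t = 16384


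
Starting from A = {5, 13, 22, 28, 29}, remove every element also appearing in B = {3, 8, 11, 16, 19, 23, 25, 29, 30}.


A \ B = elements in A but not in B
A = {5, 13, 22, 28, 29}
B = {3, 8, 11, 16, 19, 23, 25, 29, 30}
Remove from A any elements in B
A \ B = {5, 13, 22, 28}

A \ B = {5, 13, 22, 28}


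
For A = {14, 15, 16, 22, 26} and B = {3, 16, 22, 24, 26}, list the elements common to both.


A ∩ B = elements in both A and B
A = {14, 15, 16, 22, 26}
B = {3, 16, 22, 24, 26}
A ∩ B = {16, 22, 26}

A ∩ B = {16, 22, 26}


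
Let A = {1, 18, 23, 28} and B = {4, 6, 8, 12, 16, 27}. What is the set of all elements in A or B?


A ∪ B = all elements in A or B (or both)
A = {1, 18, 23, 28}
B = {4, 6, 8, 12, 16, 27}
A ∪ B = {1, 4, 6, 8, 12, 16, 18, 23, 27, 28}

A ∪ B = {1, 4, 6, 8, 12, 16, 18, 23, 27, 28}


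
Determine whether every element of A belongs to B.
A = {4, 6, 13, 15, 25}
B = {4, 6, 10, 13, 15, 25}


A ⊆ B means every element of A is in B.
All elements of A are in B.
So A ⊆ B.

Yes, A ⊆ B


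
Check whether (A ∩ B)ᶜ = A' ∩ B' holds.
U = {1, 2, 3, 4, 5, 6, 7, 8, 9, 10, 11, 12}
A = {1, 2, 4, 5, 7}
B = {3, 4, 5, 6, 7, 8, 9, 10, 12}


LHS: A ∩ B = {4, 5, 7}
(A ∩ B)' = U \ (A ∩ B) = {1, 2, 3, 6, 8, 9, 10, 11, 12}
A' = {3, 6, 8, 9, 10, 11, 12}, B' = {1, 2, 11}
Claimed RHS: A' ∩ B' = {11}
Identity is INVALID: LHS = {1, 2, 3, 6, 8, 9, 10, 11, 12} but the RHS claimed here equals {11}. The correct form is (A ∩ B)' = A' ∪ B'.

Identity is invalid: (A ∩ B)' = {1, 2, 3, 6, 8, 9, 10, 11, 12} but A' ∩ B' = {11}. The correct De Morgan law is (A ∩ B)' = A' ∪ B'.


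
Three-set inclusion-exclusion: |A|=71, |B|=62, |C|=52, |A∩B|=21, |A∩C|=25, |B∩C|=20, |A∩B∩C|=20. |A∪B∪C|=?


|A∪B∪C| = |A|+|B|+|C| - |A∩B|-|A∩C|-|B∩C| + |A∩B∩C|
= 71+62+52 - 21-25-20 + 20
= 185 - 66 + 20
= 139

|A ∪ B ∪ C| = 139


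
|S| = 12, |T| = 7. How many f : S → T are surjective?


n = |S| = 12, k = |T| = 7. Surjections via inclusion-exclusion:
S(n,k) = Σ(-1)^i × C(k,i) × (k-i)^n, i=0 to k
i=0: (-1)^0×C(7,0)×7^12 = 13841287201
i=1: (-1)^1×C(7,1)×6^12 = -15237476352
i=2: (-1)^2×C(7,2)×5^12 = 5126953125
i=3: (-1)^3×C(7,3)×4^12 = -587202560
i=4: (-1)^4×C(7,4)×3^12 = 18600435
i=5: (-1)^5×C(7,5)×2^12 = -86016
i=6: (-1)^6×C(7,6)×1^12 = 7
i=7: (-1)^7×C(7,7)×0^12 = 0
Total = 3162075840

Number of surjections = 3162075840


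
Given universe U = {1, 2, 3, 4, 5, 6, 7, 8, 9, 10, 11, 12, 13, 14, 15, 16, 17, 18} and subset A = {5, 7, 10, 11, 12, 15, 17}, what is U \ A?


Aᶜ = U \ A = elements in U but not in A
U = {1, 2, 3, 4, 5, 6, 7, 8, 9, 10, 11, 12, 13, 14, 15, 16, 17, 18}
A = {5, 7, 10, 11, 12, 15, 17}
Aᶜ = {1, 2, 3, 4, 6, 8, 9, 13, 14, 16, 18}

Aᶜ = {1, 2, 3, 4, 6, 8, 9, 13, 14, 16, 18}


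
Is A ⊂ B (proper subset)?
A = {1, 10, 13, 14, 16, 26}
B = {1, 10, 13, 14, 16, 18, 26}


A ⊂ B requires: A ⊆ B AND A ≠ B.
A ⊆ B? Yes
A = B? No
A ⊂ B: Yes (A is a proper subset of B)

Yes, A ⊂ B


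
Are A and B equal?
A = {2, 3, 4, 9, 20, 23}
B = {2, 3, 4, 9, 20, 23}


Two sets are equal iff they have exactly the same elements.
A = {2, 3, 4, 9, 20, 23}
B = {2, 3, 4, 9, 20, 23}
Same elements → A = B

Yes, A = B


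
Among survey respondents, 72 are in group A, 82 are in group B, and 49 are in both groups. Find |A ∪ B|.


|A ∪ B| = |A| + |B| - |A ∩ B|
= 72 + 82 - 49
= 105

|A ∪ B| = 105


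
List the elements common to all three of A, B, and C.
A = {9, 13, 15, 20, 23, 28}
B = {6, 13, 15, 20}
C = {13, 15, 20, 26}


A ∩ B = {13, 15, 20}
(A ∩ B) ∩ C = {13, 15, 20}

A ∩ B ∩ C = {13, 15, 20}


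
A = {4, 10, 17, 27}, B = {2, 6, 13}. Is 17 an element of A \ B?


A = {4, 10, 17, 27}, B = {2, 6, 13}
A \ B = elements in A but not in B
A \ B = {4, 10, 17, 27}
Checking if 17 ∈ A \ B
17 is in A \ B → True

17 ∈ A \ B


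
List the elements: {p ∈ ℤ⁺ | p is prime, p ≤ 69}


Checking each candidate:
Condition: primes ≤ 69
Result = {2, 3, 5, 7, 11, 13, 17, 19, 23, 29, 31, 37, 41, 43, 47, 53, 59, 61, 67}

{2, 3, 5, 7, 11, 13, 17, 19, 23, 29, 31, 37, 41, 43, 47, 53, 59, 61, 67}


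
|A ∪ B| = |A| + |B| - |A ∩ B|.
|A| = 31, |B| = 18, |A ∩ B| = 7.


|A ∪ B| = |A| + |B| - |A ∩ B|
= 31 + 18 - 7
= 42

|A ∪ B| = 42


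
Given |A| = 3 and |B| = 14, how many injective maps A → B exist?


An injection sends each of |A| = 3 inputs to a distinct output in B.
# injections = |B|·(|B|-1)·…·(|B|-|A|+1) = 14! / (14 - 3)!
= 14 × 13 × 12
= 2184

Number of injections = 2184


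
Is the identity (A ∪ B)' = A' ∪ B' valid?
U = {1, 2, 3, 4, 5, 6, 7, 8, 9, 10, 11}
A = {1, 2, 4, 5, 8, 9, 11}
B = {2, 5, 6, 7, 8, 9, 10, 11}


LHS: A ∪ B = {1, 2, 4, 5, 6, 7, 8, 9, 10, 11}
(A ∪ B)' = U \ (A ∪ B) = {3}
A' = {3, 6, 7, 10}, B' = {1, 3, 4}
Claimed RHS: A' ∪ B' = {1, 3, 4, 6, 7, 10}
Identity is INVALID: LHS = {3} but the RHS claimed here equals {1, 3, 4, 6, 7, 10}. The correct form is (A ∪ B)' = A' ∩ B'.

Identity is invalid: (A ∪ B)' = {3} but A' ∪ B' = {1, 3, 4, 6, 7, 10}. The correct De Morgan law is (A ∪ B)' = A' ∩ B'.


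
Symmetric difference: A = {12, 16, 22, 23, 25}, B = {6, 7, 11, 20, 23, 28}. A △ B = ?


A △ B = (A \ B) ∪ (B \ A) = elements in exactly one of A or B
A \ B = {12, 16, 22, 25}
B \ A = {6, 7, 11, 20, 28}
A △ B = {6, 7, 11, 12, 16, 20, 22, 25, 28}

A △ B = {6, 7, 11, 12, 16, 20, 22, 25, 28}


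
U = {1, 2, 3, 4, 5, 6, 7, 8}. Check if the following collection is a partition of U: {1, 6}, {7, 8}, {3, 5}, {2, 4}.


A partition requires: (1) non-empty parts, (2) pairwise disjoint, (3) union = U
Parts: {1, 6}, {7, 8}, {3, 5}, {2, 4}
Union of parts: {1, 2, 3, 4, 5, 6, 7, 8}
U = {1, 2, 3, 4, 5, 6, 7, 8}
All non-empty? True
Pairwise disjoint? True
Covers U? True

Yes, valid partition


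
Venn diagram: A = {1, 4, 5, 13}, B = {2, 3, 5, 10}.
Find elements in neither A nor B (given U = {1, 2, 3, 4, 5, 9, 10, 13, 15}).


A = {1, 4, 5, 13}
B = {2, 3, 5, 10}
Region: in neither A nor B (given U = {1, 2, 3, 4, 5, 9, 10, 13, 15})
Elements: {9, 15}

Elements in neither A nor B (given U = {1, 2, 3, 4, 5, 9, 10, 13, 15}): {9, 15}


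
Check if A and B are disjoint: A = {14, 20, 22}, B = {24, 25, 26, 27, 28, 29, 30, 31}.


Disjoint means A ∩ B = ∅.
A ∩ B = ∅
A ∩ B = ∅, so A and B are disjoint.

Yes, A and B are disjoint


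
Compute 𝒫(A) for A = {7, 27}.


|A| = 2, so |P(A)| = 2^2 = 4
Enumerate subsets by cardinality (0 to 2):
∅, {7}, {27}, {7, 27}

P(A) has 4 subsets: ∅, {7}, {27}, {7, 27}


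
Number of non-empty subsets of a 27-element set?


Total subsets = 2^n = 2^27 = 134217728
Non-empty subsets exclude the empty set: 2^n - 1
= 134217728 - 1
= 134217727

Number of non-empty subsets = 134217727


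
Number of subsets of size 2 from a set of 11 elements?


C(n,k) = n! / (k!(n-k)!)
C(11,2) = 11! / (2!9!)
= 55

C(11,2) = 55


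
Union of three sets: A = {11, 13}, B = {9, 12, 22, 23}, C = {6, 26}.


A ∪ B = {9, 11, 12, 13, 22, 23}
(A ∪ B) ∪ C = {6, 9, 11, 12, 13, 22, 23, 26}

A ∪ B ∪ C = {6, 9, 11, 12, 13, 22, 23, 26}


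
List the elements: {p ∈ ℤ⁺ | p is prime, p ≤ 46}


Checking each candidate:
Condition: primes ≤ 46
Result = {2, 3, 5, 7, 11, 13, 17, 19, 23, 29, 31, 37, 41, 43}

{2, 3, 5, 7, 11, 13, 17, 19, 23, 29, 31, 37, 41, 43}


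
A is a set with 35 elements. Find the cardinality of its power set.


Number of subsets = 2^n
= 2^35
= 34359738368

|P(A)| = 34359738368


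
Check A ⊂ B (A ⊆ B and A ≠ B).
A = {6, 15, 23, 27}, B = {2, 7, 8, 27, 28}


A ⊂ B requires: A ⊆ B AND A ≠ B.
A ⊆ B? No
A ⊄ B, so A is not a proper subset.

No, A is not a proper subset of B


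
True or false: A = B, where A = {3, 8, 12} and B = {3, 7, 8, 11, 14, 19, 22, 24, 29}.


Two sets are equal iff they have exactly the same elements.
A = {3, 8, 12}
B = {3, 7, 8, 11, 14, 19, 22, 24, 29}
Differences: {7, 11, 12, 14, 19, 22, 24, 29}
A ≠ B

No, A ≠ B


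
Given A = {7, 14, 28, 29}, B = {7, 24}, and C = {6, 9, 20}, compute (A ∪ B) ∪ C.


A ∪ B = {7, 14, 24, 28, 29}
(A ∪ B) ∪ C = {6, 7, 9, 14, 20, 24, 28, 29}

A ∪ B ∪ C = {6, 7, 9, 14, 20, 24, 28, 29}


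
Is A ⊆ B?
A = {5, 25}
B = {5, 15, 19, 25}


A ⊆ B means every element of A is in B.
All elements of A are in B.
So A ⊆ B.

Yes, A ⊆ B


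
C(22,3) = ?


C(n,k) = n! / (k!(n-k)!)
C(22,3) = 22! / (3!19!)
= 1540

C(22,3) = 1540


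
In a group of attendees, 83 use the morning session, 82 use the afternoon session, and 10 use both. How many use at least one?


|A ∪ B| = |A| + |B| - |A ∩ B|
= 83 + 82 - 10
= 155

|A ∪ B| = 155


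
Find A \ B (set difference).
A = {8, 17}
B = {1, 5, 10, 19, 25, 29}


A \ B = elements in A but not in B
A = {8, 17}
B = {1, 5, 10, 19, 25, 29}
Remove from A any elements in B
A \ B = {8, 17}

A \ B = {8, 17}


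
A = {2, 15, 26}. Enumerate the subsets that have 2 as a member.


A subset of A contains 2 iff the remaining 2 elements form any subset of A \ {2}.
Count: 2^(n-1) = 2^2 = 4
Subsets containing 2: {2}, {2, 15}, {2, 26}, {2, 15, 26}

Subsets containing 2 (4 total): {2}, {2, 15}, {2, 26}, {2, 15, 26}


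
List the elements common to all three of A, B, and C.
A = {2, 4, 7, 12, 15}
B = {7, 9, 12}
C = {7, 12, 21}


A ∩ B = {7, 12}
(A ∩ B) ∩ C = {7, 12}

A ∩ B ∩ C = {7, 12}


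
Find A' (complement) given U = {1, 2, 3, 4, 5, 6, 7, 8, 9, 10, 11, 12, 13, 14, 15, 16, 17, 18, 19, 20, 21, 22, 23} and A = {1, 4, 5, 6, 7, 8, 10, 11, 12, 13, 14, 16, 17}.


Aᶜ = U \ A = elements in U but not in A
U = {1, 2, 3, 4, 5, 6, 7, 8, 9, 10, 11, 12, 13, 14, 15, 16, 17, 18, 19, 20, 21, 22, 23}
A = {1, 4, 5, 6, 7, 8, 10, 11, 12, 13, 14, 16, 17}
Aᶜ = {2, 3, 9, 15, 18, 19, 20, 21, 22, 23}

Aᶜ = {2, 3, 9, 15, 18, 19, 20, 21, 22, 23}


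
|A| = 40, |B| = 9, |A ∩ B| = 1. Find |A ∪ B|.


|A ∪ B| = |A| + |B| - |A ∩ B|
= 40 + 9 - 1
= 48

|A ∪ B| = 48


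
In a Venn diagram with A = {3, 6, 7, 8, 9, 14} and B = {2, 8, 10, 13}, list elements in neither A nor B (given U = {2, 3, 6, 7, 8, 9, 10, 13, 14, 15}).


A = {3, 6, 7, 8, 9, 14}
B = {2, 8, 10, 13}
Region: in neither A nor B (given U = {2, 3, 6, 7, 8, 9, 10, 13, 14, 15})
Elements: {15}

Elements in neither A nor B (given U = {2, 3, 6, 7, 8, 9, 10, 13, 14, 15}): {15}


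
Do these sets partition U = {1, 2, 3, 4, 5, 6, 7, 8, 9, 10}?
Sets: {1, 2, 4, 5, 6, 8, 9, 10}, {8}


A partition requires: (1) non-empty parts, (2) pairwise disjoint, (3) union = U
Parts: {1, 2, 4, 5, 6, 8, 9, 10}, {8}
Union of parts: {1, 2, 4, 5, 6, 8, 9, 10}
U = {1, 2, 3, 4, 5, 6, 7, 8, 9, 10}
All non-empty? True
Pairwise disjoint? False
Covers U? False

No, not a valid partition


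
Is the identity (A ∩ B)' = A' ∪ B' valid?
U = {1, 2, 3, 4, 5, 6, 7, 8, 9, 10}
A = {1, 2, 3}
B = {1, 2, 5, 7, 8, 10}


LHS: A ∩ B = {1, 2}
(A ∩ B)' = U \ (A ∩ B) = {3, 4, 5, 6, 7, 8, 9, 10}
A' = {4, 5, 6, 7, 8, 9, 10}, B' = {3, 4, 6, 9}
Claimed RHS: A' ∪ B' = {3, 4, 5, 6, 7, 8, 9, 10}
Identity is VALID: LHS = RHS = {3, 4, 5, 6, 7, 8, 9, 10} ✓

Identity is valid. (A ∩ B)' = A' ∪ B' = {3, 4, 5, 6, 7, 8, 9, 10}


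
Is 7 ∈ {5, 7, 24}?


A = {5, 7, 24}
Checking if 7 is in A
7 is in A → True

7 ∈ A


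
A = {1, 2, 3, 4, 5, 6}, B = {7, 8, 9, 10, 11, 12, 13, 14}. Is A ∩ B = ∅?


Disjoint means A ∩ B = ∅.
A ∩ B = ∅
A ∩ B = ∅, so A and B are disjoint.

Yes, A and B are disjoint


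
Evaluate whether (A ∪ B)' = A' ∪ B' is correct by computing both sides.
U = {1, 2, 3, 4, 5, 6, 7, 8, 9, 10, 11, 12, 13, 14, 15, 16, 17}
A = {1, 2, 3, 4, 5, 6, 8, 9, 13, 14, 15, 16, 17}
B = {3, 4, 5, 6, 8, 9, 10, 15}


LHS: A ∪ B = {1, 2, 3, 4, 5, 6, 8, 9, 10, 13, 14, 15, 16, 17}
(A ∪ B)' = U \ (A ∪ B) = {7, 11, 12}
A' = {7, 10, 11, 12}, B' = {1, 2, 7, 11, 12, 13, 14, 16, 17}
Claimed RHS: A' ∪ B' = {1, 2, 7, 10, 11, 12, 13, 14, 16, 17}
Identity is INVALID: LHS = {7, 11, 12} but the RHS claimed here equals {1, 2, 7, 10, 11, 12, 13, 14, 16, 17}. The correct form is (A ∪ B)' = A' ∩ B'.

Identity is invalid: (A ∪ B)' = {7, 11, 12} but A' ∪ B' = {1, 2, 7, 10, 11, 12, 13, 14, 16, 17}. The correct De Morgan law is (A ∪ B)' = A' ∩ B'.


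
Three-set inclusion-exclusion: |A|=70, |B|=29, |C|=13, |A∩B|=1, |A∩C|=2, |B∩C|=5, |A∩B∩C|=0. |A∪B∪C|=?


|A∪B∪C| = |A|+|B|+|C| - |A∩B|-|A∩C|-|B∩C| + |A∩B∩C|
= 70+29+13 - 1-2-5 + 0
= 112 - 8 + 0
= 104

|A ∪ B ∪ C| = 104


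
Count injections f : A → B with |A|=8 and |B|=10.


An injection sends each of |A| = 8 inputs to a distinct output in B.
# injections = |B|·(|B|-1)·…·(|B|-|A|+1) = 10! / (10 - 8)!
= 10 × 9 × 8 × 7 × 6 × 5 × 4 × 3
= 1814400

Number of injections = 1814400


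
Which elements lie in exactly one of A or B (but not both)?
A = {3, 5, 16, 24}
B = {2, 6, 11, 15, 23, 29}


A △ B = (A \ B) ∪ (B \ A) = elements in exactly one of A or B
A \ B = {3, 5, 16, 24}
B \ A = {2, 6, 11, 15, 23, 29}
A △ B = {2, 3, 5, 6, 11, 15, 16, 23, 24, 29}

A △ B = {2, 3, 5, 6, 11, 15, 16, 23, 24, 29}


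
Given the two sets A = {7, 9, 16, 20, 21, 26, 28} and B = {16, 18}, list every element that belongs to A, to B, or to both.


A ∪ B = all elements in A or B (or both)
A = {7, 9, 16, 20, 21, 26, 28}
B = {16, 18}
A ∪ B = {7, 9, 16, 18, 20, 21, 26, 28}

A ∪ B = {7, 9, 16, 18, 20, 21, 26, 28}


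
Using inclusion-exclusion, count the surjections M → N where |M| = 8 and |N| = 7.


n = |M| = 8, k = |N| = 7. Surjections via inclusion-exclusion:
S(n,k) = Σ(-1)^i × C(k,i) × (k-i)^n, i=0 to k
i=0: (-1)^0×C(7,0)×7^8 = 5764801
i=1: (-1)^1×C(7,1)×6^8 = -11757312
i=2: (-1)^2×C(7,2)×5^8 = 8203125
i=3: (-1)^3×C(7,3)×4^8 = -2293760
i=4: (-1)^4×C(7,4)×3^8 = 229635
i=5: (-1)^5×C(7,5)×2^8 = -5376
i=6: (-1)^6×C(7,6)×1^8 = 7
i=7: (-1)^7×C(7,7)×0^8 = 0
Total = 141120

Number of surjections = 141120


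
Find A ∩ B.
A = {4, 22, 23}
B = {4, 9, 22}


A ∩ B = elements in both A and B
A = {4, 22, 23}
B = {4, 9, 22}
A ∩ B = {4, 22}

A ∩ B = {4, 22}


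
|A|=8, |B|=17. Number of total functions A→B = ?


Each of |A| = 8 inputs maps to any of |B| = 17 outputs.
# functions = |B|^|A| = 17^8
= 6975757441

Number of functions = 6975757441


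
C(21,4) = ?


C(n,k) = n! / (k!(n-k)!)
C(21,4) = 21! / (4!17!)
= 5985

C(21,4) = 5985


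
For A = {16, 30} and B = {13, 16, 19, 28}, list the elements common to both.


A ∩ B = elements in both A and B
A = {16, 30}
B = {13, 16, 19, 28}
A ∩ B = {16}

A ∩ B = {16}


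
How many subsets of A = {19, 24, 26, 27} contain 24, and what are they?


A subset of A contains 24 iff the remaining 3 elements form any subset of A \ {24}.
Count: 2^(n-1) = 2^3 = 8
Subsets containing 24: {24}, {19, 24}, {24, 26}, {24, 27}, {19, 24, 26}, {19, 24, 27}, {24, 26, 27}, {19, 24, 26, 27}

Subsets containing 24 (8 total): {24}, {19, 24}, {24, 26}, {24, 27}, {19, 24, 26}, {19, 24, 27}, {24, 26, 27}, {19, 24, 26, 27}


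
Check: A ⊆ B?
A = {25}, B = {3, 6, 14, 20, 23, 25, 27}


A ⊆ B means every element of A is in B.
All elements of A are in B.
So A ⊆ B.

Yes, A ⊆ B


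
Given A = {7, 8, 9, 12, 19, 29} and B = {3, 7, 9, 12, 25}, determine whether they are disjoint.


Disjoint means A ∩ B = ∅.
A ∩ B = {7, 9, 12}
A ∩ B ≠ ∅, so A and B are NOT disjoint.

No, A and B are not disjoint (A ∩ B = {7, 9, 12})


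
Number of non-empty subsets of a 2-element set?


Total subsets = 2^n = 2^2 = 4
Non-empty subsets exclude the empty set: 2^n - 1
= 4 - 1
= 3

Number of non-empty subsets = 3


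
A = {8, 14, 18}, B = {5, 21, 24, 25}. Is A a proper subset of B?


A ⊂ B requires: A ⊆ B AND A ≠ B.
A ⊆ B? No
A ⊄ B, so A is not a proper subset.

No, A is not a proper subset of B


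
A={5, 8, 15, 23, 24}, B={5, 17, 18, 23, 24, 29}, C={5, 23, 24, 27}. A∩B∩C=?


A ∩ B = {5, 23, 24}
(A ∩ B) ∩ C = {5, 23, 24}

A ∩ B ∩ C = {5, 23, 24}


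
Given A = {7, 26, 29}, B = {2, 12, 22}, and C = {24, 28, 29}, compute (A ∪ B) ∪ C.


A ∪ B = {2, 7, 12, 22, 26, 29}
(A ∪ B) ∪ C = {2, 7, 12, 22, 24, 26, 28, 29}

A ∪ B ∪ C = {2, 7, 12, 22, 24, 26, 28, 29}


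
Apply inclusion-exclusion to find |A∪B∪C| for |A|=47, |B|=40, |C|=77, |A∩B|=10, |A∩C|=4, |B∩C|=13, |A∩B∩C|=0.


|A∪B∪C| = |A|+|B|+|C| - |A∩B|-|A∩C|-|B∩C| + |A∩B∩C|
= 47+40+77 - 10-4-13 + 0
= 164 - 27 + 0
= 137

|A ∪ B ∪ C| = 137


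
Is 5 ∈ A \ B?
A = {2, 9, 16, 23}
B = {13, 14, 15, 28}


A = {2, 9, 16, 23}, B = {13, 14, 15, 28}
A \ B = elements in A but not in B
A \ B = {2, 9, 16, 23}
Checking if 5 ∈ A \ B
5 is not in A \ B → False

5 ∉ A \ B


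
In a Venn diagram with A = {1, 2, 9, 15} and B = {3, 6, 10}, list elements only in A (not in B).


A = {1, 2, 9, 15}
B = {3, 6, 10}
Region: only in A (not in B)
Elements: {1, 2, 9, 15}

Elements only in A (not in B): {1, 2, 9, 15}


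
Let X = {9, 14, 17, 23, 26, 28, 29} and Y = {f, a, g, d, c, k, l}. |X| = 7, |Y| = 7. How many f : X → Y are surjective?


n = |X| = 7, k = |Y| = 7. Surjections via inclusion-exclusion:
S(n,k) = Σ(-1)^i × C(k,i) × (k-i)^n, i=0 to k
i=0: (-1)^0×C(7,0)×7^7 = 823543
i=1: (-1)^1×C(7,1)×6^7 = -1959552
i=2: (-1)^2×C(7,2)×5^7 = 1640625
i=3: (-1)^3×C(7,3)×4^7 = -573440
i=4: (-1)^4×C(7,4)×3^7 = 76545
i=5: (-1)^5×C(7,5)×2^7 = -2688
i=6: (-1)^6×C(7,6)×1^7 = 7
i=7: (-1)^7×C(7,7)×0^7 = 0
Total = 5040

Number of surjections = 5040


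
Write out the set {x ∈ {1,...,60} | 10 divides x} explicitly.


Checking each candidate:
Condition: multiples of 10 in {1,...,60}
Result = {10, 20, 30, 40, 50, 60}

{10, 20, 30, 40, 50, 60}


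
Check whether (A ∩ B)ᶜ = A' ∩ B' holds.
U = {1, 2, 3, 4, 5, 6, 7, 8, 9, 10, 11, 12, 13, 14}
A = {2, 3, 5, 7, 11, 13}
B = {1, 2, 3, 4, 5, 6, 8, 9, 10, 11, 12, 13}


LHS: A ∩ B = {2, 3, 5, 11, 13}
(A ∩ B)' = U \ (A ∩ B) = {1, 4, 6, 7, 8, 9, 10, 12, 14}
A' = {1, 4, 6, 8, 9, 10, 12, 14}, B' = {7, 14}
Claimed RHS: A' ∩ B' = {14}
Identity is INVALID: LHS = {1, 4, 6, 7, 8, 9, 10, 12, 14} but the RHS claimed here equals {14}. The correct form is (A ∩ B)' = A' ∪ B'.

Identity is invalid: (A ∩ B)' = {1, 4, 6, 7, 8, 9, 10, 12, 14} but A' ∩ B' = {14}. The correct De Morgan law is (A ∩ B)' = A' ∪ B'.


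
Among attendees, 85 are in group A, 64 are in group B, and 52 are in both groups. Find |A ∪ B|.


|A ∪ B| = |A| + |B| - |A ∩ B|
= 85 + 64 - 52
= 97

|A ∪ B| = 97


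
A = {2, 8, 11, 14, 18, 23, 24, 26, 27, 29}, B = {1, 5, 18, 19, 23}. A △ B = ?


A △ B = (A \ B) ∪ (B \ A) = elements in exactly one of A or B
A \ B = {2, 8, 11, 14, 24, 26, 27, 29}
B \ A = {1, 5, 19}
A △ B = {1, 2, 5, 8, 11, 14, 19, 24, 26, 27, 29}

A △ B = {1, 2, 5, 8, 11, 14, 19, 24, 26, 27, 29}


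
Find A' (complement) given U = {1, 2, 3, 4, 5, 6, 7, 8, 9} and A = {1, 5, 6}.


Aᶜ = U \ A = elements in U but not in A
U = {1, 2, 3, 4, 5, 6, 7, 8, 9}
A = {1, 5, 6}
Aᶜ = {2, 3, 4, 7, 8, 9}

Aᶜ = {2, 3, 4, 7, 8, 9}


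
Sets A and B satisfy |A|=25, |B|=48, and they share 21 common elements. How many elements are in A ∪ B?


|A ∪ B| = |A| + |B| - |A ∩ B|
= 25 + 48 - 21
= 52

|A ∪ B| = 52


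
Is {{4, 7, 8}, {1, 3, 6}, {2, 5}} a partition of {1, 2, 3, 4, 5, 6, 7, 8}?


A partition requires: (1) non-empty parts, (2) pairwise disjoint, (3) union = U
Parts: {4, 7, 8}, {1, 3, 6}, {2, 5}
Union of parts: {1, 2, 3, 4, 5, 6, 7, 8}
U = {1, 2, 3, 4, 5, 6, 7, 8}
All non-empty? True
Pairwise disjoint? True
Covers U? True

Yes, valid partition


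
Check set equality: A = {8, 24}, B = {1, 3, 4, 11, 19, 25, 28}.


Two sets are equal iff they have exactly the same elements.
A = {8, 24}
B = {1, 3, 4, 11, 19, 25, 28}
Differences: {1, 3, 4, 8, 11, 19, 24, 25, 28}
A ≠ B

No, A ≠ B


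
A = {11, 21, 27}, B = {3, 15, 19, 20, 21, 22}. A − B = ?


A \ B = elements in A but not in B
A = {11, 21, 27}
B = {3, 15, 19, 20, 21, 22}
Remove from A any elements in B
A \ B = {11, 27}

A \ B = {11, 27}


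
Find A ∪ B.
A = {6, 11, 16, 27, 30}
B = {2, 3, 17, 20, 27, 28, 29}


A ∪ B = all elements in A or B (or both)
A = {6, 11, 16, 27, 30}
B = {2, 3, 17, 20, 27, 28, 29}
A ∪ B = {2, 3, 6, 11, 16, 17, 20, 27, 28, 29, 30}

A ∪ B = {2, 3, 6, 11, 16, 17, 20, 27, 28, 29, 30}


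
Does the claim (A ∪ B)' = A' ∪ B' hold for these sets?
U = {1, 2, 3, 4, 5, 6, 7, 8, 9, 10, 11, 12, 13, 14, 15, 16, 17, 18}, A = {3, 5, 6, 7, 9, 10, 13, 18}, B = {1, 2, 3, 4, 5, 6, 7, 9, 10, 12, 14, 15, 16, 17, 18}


LHS: A ∪ B = {1, 2, 3, 4, 5, 6, 7, 9, 10, 12, 13, 14, 15, 16, 17, 18}
(A ∪ B)' = U \ (A ∪ B) = {8, 11}
A' = {1, 2, 4, 8, 11, 12, 14, 15, 16, 17}, B' = {8, 11, 13}
Claimed RHS: A' ∪ B' = {1, 2, 4, 8, 11, 12, 13, 14, 15, 16, 17}
Identity is INVALID: LHS = {8, 11} but the RHS claimed here equals {1, 2, 4, 8, 11, 12, 13, 14, 15, 16, 17}. The correct form is (A ∪ B)' = A' ∩ B'.

Identity is invalid: (A ∪ B)' = {8, 11} but A' ∪ B' = {1, 2, 4, 8, 11, 12, 13, 14, 15, 16, 17}. The correct De Morgan law is (A ∪ B)' = A' ∩ B'.


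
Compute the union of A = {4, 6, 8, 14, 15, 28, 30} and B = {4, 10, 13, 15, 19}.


A ∪ B = all elements in A or B (or both)
A = {4, 6, 8, 14, 15, 28, 30}
B = {4, 10, 13, 15, 19}
A ∪ B = {4, 6, 8, 10, 13, 14, 15, 19, 28, 30}

A ∪ B = {4, 6, 8, 10, 13, 14, 15, 19, 28, 30}


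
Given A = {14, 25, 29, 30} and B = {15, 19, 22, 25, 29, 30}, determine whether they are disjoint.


Disjoint means A ∩ B = ∅.
A ∩ B = {25, 29, 30}
A ∩ B ≠ ∅, so A and B are NOT disjoint.

No, A and B are not disjoint (A ∩ B = {25, 29, 30})


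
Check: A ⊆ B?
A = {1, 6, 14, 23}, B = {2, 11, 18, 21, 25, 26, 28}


A ⊆ B means every element of A is in B.
Elements in A not in B: {1, 6, 14, 23}
So A ⊄ B.

No, A ⊄ B


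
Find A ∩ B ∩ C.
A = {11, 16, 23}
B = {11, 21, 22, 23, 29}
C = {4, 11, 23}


A ∩ B = {11, 23}
(A ∩ B) ∩ C = {11, 23}

A ∩ B ∩ C = {11, 23}


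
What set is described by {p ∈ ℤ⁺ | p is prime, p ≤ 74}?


Checking each candidate:
Condition: primes ≤ 74
Result = {2, 3, 5, 7, 11, 13, 17, 19, 23, 29, 31, 37, 41, 43, 47, 53, 59, 61, 67, 71, 73}

{2, 3, 5, 7, 11, 13, 17, 19, 23, 29, 31, 37, 41, 43, 47, 53, 59, 61, 67, 71, 73}


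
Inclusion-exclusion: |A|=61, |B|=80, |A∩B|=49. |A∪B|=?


|A ∪ B| = |A| + |B| - |A ∩ B|
= 61 + 80 - 49
= 92

|A ∪ B| = 92


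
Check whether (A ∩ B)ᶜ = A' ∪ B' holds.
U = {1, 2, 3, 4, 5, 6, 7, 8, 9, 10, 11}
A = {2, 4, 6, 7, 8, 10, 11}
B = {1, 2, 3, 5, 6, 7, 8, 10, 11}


LHS: A ∩ B = {2, 6, 7, 8, 10, 11}
(A ∩ B)' = U \ (A ∩ B) = {1, 3, 4, 5, 9}
A' = {1, 3, 5, 9}, B' = {4, 9}
Claimed RHS: A' ∪ B' = {1, 3, 4, 5, 9}
Identity is VALID: LHS = RHS = {1, 3, 4, 5, 9} ✓

Identity is valid. (A ∩ B)' = A' ∪ B' = {1, 3, 4, 5, 9}


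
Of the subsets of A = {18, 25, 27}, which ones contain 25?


A subset of A contains 25 iff the remaining 2 elements form any subset of A \ {25}.
Count: 2^(n-1) = 2^2 = 4
Subsets containing 25: {25}, {18, 25}, {25, 27}, {18, 25, 27}

Subsets containing 25 (4 total): {25}, {18, 25}, {25, 27}, {18, 25, 27}


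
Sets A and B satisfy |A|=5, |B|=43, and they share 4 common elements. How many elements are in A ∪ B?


|A ∪ B| = |A| + |B| - |A ∩ B|
= 5 + 43 - 4
= 44

|A ∪ B| = 44


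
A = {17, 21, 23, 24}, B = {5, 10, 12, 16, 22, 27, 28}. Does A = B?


Two sets are equal iff they have exactly the same elements.
A = {17, 21, 23, 24}
B = {5, 10, 12, 16, 22, 27, 28}
Differences: {5, 10, 12, 16, 17, 21, 22, 23, 24, 27, 28}
A ≠ B

No, A ≠ B
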